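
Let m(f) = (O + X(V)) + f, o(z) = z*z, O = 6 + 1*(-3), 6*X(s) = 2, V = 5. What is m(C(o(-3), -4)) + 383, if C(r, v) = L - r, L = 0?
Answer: 1132/3 ≈ 377.33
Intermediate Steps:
X(s) = ⅓ (X(s) = (⅙)*2 = ⅓)
O = 3 (O = 6 - 3 = 3)
o(z) = z²
C(r, v) = -r (C(r, v) = 0 - r = -r)
m(f) = 10/3 + f (m(f) = (3 + ⅓) + f = 10/3 + f)
m(C(o(-3), -4)) + 383 = (10/3 - 1*(-3)²) + 383 = (10/3 - 1*9) + 383 = (10/3 - 9) + 383 = -17/3 + 383 = 1132/3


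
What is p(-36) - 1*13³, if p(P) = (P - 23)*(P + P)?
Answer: 2051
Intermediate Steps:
p(P) = 2*P*(-23 + P) (p(P) = (-23 + P)*(2*P) = 2*P*(-23 + P))
p(-36) - 1*13³ = 2*(-36)*(-23 - 36) - 1*13³ = 2*(-36)*(-59) - 1*2197 = 4248 - 2197 = 2051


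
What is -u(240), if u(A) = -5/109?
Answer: 5/109 ≈ 0.045872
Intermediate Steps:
u(A) = -5/109 (u(A) = -5*1/109 = -5/109)
-u(240) = -1*(-5/109) = 5/109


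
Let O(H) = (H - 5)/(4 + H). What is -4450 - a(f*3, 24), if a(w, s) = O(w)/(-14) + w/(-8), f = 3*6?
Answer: -257705/58 ≈ -4443.2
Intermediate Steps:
f = 18
O(H) = (-5 + H)/(4 + H)
a(w, s) = -w/8 - (-5 + w)/(14*(4 + w)) (a(w, s) = ((-5 + w)/(4 + w))/(-14) + w/(-8) = ((-5 + w)/(4 + w))*(-1/14) + w*(-⅛) = -(-5 + w)/(14*(4 + w)) - w/8 = -w/8 - (-5 + w)/(14*(4 + w)))
-4450 - a(f*3, 24) = -4450 - (20 - 576*3 - 7*(18*3)²)/(56*(4 + 18*3)) = -4450 - (20 - 32*54 - 7*54²)/(56*(4 + 54)) = -4450 - (20 - 1728 - 7*2916)/(56*58) = -4450 - (20 - 1728 - 20412)/(56*58) = -4450 - (-22120)/(56*58) = -4450 - 1*(-395/58) = -4450 + 395/58 = -257705/58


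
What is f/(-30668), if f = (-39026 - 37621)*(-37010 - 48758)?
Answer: -1643464974/7667 ≈ -2.1436e+5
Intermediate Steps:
f = 6573859896 (f = -76647*(-85768) = 6573859896)
f/(-30668) = 6573859896/(-30668) = 6573859896*(-1/30668) = -1643464974/7667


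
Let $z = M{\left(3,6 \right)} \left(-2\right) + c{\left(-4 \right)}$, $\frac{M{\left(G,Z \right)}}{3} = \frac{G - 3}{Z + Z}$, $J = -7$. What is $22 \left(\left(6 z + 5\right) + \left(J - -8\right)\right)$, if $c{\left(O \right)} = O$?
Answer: $-396$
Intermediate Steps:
$M{\left(G,Z \right)} = \frac{3 \left(-3 + G\right)}{2 Z}$ ($M{\left(G,Z \right)} = 3 \frac{G - 3}{Z + Z} = 3 \frac{-3 + G}{2 Z} = \frac{3 \left(-3 + G\right)}{2 Z}$)
$z = -4$ ($z = \frac{3 \left(-3 + 3\right)}{2 \cdot 6} \left(-2\right) - 4 = \frac{3}{2} \cdot \frac{1}{6} \cdot 0 \left(-2\right) - 4 = 0 \left(-2\right) - 4 = 0 - 4 = -4$)
$22 \left(\left(6 z + 5\right) + \left(J - -8\right)\right) = 22 \left(\left(6 \left(-4\right) + 5\right) - -1\right) = 22 \left(\left(-24 + 5\right) + \left(-7 + 8\right)\right) = 22 \left(-19 + 1\right) = 22 \left(-18\right) = -396$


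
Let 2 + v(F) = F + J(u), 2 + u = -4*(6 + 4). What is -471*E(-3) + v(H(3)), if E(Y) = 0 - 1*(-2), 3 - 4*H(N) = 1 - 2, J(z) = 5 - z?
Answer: -896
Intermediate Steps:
u = -42 (u = -2 - 4*(6 + 4) = -2 - 4*10 = -2 - 40 = -42)
H(N) = 1 (H(N) = ¾ - (1 - 2)/4 = ¾ - ¼*(-1) = ¾ + ¼ = 1)
E(Y) = 2 (E(Y) = 0 + 2 = 2)
v(F) = 45 + F (v(F) = -2 + (F + (5 - 1*(-42))) = -2 + (F + (5 + 42)) = -2 + (F + 47) = -2 + (47 + F) = 45 + F)
-471*E(-3) + v(H(3)) = -471*2 + (45 + 1) = -942 + 46 = -896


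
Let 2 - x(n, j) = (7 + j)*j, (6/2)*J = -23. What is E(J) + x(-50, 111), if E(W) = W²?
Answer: -117335/9 ≈ -13037.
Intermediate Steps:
J = -23/3 (J = (⅓)*(-23) = -23/3 ≈ -7.6667)
x(n, j) = 2 - j*(7 + j) (x(n, j) = 2 - (7 + j)*j = 2 - j*(7 + j))
E(J) + x(-50, 111) = (-23/3)² + (2 - 1*111² - 7*111) = 529/9 + (2 - 1*12321 - 777) = 529/9 + (2 - 12321 - 777) = 529/9 - 13096 = -117335/9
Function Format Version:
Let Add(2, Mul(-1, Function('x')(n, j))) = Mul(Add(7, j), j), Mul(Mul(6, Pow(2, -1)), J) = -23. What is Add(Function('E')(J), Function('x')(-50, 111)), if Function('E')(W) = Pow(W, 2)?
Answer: Rational(-117335, 9) ≈ -13037.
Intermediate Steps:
J = Rational(-23, 3) (J = Mul(Rational(1, 3), -23) = Rational(-23, 3) ≈ -7.6667)
Function('x')(n, j) = Add(2, Mul(-1, j, Add(7, j))) (Function('x')(n, j) = Add(2, Mul(-1, Mul(Add(7, j), j))) = Add(2, Mul(-1, Mul(j, Add(7, j)))) = Add(2, Mul(-1, j, Add(7, j))))
Add(Function('E')(J), Function('x')(-50, 111)) = Add(Pow(Rational(-23, 3), 2), Add(2, Mul(-1, Pow(111, 2)), Mul(-7, 111))) = Add(Rational(529, 9), Add(2, Mul(-1, 12321), -777)) = Add(Rational(529, 9), Add(2, -12321, -777)) = Add(Rational(529, 9), -13096) = Rational(-117335, 9)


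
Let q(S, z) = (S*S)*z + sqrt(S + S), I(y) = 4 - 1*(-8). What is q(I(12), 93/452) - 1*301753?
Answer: -34094741/113 + 2*sqrt(6) ≈ -3.0172e+5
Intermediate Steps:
I(y) = 12 (I(y) = 4 + 8 = 12)
q(S, z) = z*S**2 + sqrt(2)*sqrt(S) (q(S, z) = S**2*z + sqrt(2*S) = z*S**2 + sqrt(2)*sqrt(S))
q(I(12), 93/452) - 1*301753 = ((93/452)*12**2 + sqrt(2)*sqrt(12)) - 1*301753 = ((93*(1/452))*144 + sqrt(2)*(2*sqrt(3))) - 301753 = ((93/452)*144 + 2*sqrt(6)) - 301753 = (3348/113 + 2*sqrt(6)) - 301753 = -34094741/113 + 2*sqrt(6)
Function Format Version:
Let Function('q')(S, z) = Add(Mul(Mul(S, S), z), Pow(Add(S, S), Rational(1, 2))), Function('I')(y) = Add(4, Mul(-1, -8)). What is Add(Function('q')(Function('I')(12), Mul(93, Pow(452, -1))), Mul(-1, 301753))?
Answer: Add(Rational(-34094741, 113), Mul(2, Pow(6, Rational(1, 2)))) ≈ -3.0172e+5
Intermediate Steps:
Function('I')(y) = 12 (Function('I')(y) = Add(4, 8) = 12)
Function('q')(S, z) = Add(Mul(z, Pow(S, 2)), Mul(Pow(2, Rational(1, 2)), Pow(S, Rational(1, 2)))) (Function('q')(S, z) = Add(Mul(Pow(S, 2), z), Pow(Mul(2, S), Rational(1, 2))) = Add(Mul(z, Pow(S, 2)), Mul(Pow(2, Rational(1, 2)), Pow(S, Rational(1, 2)))))
Add(Function('q')(Function('I')(12), Mul(93, Pow(452, -1))), Mul(-1, 301753)) = Add(Add(Mul(Mul(93, Pow(452, -1)), Pow(12, 2)), Mul(Pow(2, Rational(1, 2)), Pow(12, Rational(1, 2)))), Mul(-1, 301753)) = Add(Add(Mul(Mul(93, Rational(1, 452)), 144), Mul(Pow(2, Rational(1, 2)), Mul(2, Pow(3, Rational(1, 2))))), -301753) = Add(Add(Mul(Rational(93, 452), 144), Mul(2, Pow(6, Rational(1, 2)))), -301753) = Add(Add(Rational(3348, 113), Mul(2, Pow(6, Rational(1, 2)))), -301753) = Add(Rational(-34094741, 113), Mul(2, Pow(6, Rational(1, 2))))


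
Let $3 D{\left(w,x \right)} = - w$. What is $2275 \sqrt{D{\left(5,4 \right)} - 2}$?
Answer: $\frac{2275 i \sqrt{33}}{3} \approx 4356.3 i$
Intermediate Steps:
$D{\left(w,x \right)} = - \frac{w}{3}$ ($D{\left(w,x \right)} = \frac{\left(-1\right) w}{3} = - \frac{w}{3}$)
$2275 \sqrt{D{\left(5,4 \right)} - 2} = 2275 \sqrt{\left(- \frac{1}{3}\right) 5 - 2} = 2275 \sqrt{- \frac{5}{3} + \left(-2 + 0\right)} = 2275 \sqrt{- \frac{5}{3} - 2} = 2275 \sqrt{- \frac{11}{3}} = 2275 \frac{i \sqrt{33}}{3} = \frac{2275 i \sqrt{33}}{3}$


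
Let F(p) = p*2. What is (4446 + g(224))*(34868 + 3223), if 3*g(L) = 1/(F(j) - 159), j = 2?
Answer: 26249638133/155 ≈ 1.6935e+8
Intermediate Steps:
F(p) = 2*p
g(L) = -1/465 (g(L) = 1/(3*(2*2 - 159)) = 1/(3*(4 - 159)) = (⅓)/(-155) = (⅓)*(-1/155) = -1/465)
(4446 + g(224))*(34868 + 3223) = (4446 - 1/465)*(34868 + 3223) = (2067389/465)*38091 = 26249638133/155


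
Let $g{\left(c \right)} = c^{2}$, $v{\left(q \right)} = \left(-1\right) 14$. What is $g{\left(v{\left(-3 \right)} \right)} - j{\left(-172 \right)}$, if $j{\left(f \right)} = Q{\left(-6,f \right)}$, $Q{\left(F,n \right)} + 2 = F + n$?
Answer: $376$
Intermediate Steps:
$Q{\left(F,n \right)} = -2 + F + n$ ($Q{\left(F,n \right)} = -2 + \left(F + n\right) = -2 + F + n$)
$v{\left(q \right)} = -14$
$j{\left(f \right)} = -8 + f$ ($j{\left(f \right)} = -2 - 6 + f = -8 + f$)
$g{\left(v{\left(-3 \right)} \right)} - j{\left(-172 \right)} = \left(-14\right)^{2} - \left(-8 - 172\right) = 196 - -180 = 196 + 180 = 376$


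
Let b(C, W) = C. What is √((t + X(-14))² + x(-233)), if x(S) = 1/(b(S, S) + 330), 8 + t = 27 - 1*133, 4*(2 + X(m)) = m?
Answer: √537451877/194 ≈ 119.50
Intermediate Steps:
X(m) = -2 + m/4
t = -114 (t = -8 + (27 - 1*133) = -8 + (27 - 133) = -8 - 106 = -114)
x(S) = 1/(330 + S) (x(S) = 1/(S + 330) = 1/(330 + S))
√((t + X(-14))² + x(-233)) = √((-114 + (-2 + (¼)*(-14)))² + 1/(330 - 233)) = √((-114 + (-2 - 7/2))² + 1/97) = √((-114 - 11/2)² + 1/97) = √((-239/2)² + 1/97) = √(57121/4 + 1/97) = √(5540741/388) = √537451877/194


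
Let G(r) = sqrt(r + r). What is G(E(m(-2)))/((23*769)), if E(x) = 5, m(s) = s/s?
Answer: sqrt(10)/17687 ≈ 0.00017879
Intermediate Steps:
m(s) = 1
G(r) = sqrt(2)*sqrt(r) (G(r) = sqrt(2*r) = sqrt(2)*sqrt(r))
G(E(m(-2)))/((23*769)) = (sqrt(2)*sqrt(5))/((23*769)) = sqrt(10)/17687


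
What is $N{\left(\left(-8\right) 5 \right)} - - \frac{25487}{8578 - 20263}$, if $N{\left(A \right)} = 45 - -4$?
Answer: $\frac{547078}{11685} \approx 46.819$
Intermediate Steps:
$N{\left(A \right)} = 49$ ($N{\left(A \right)} = 45 + 4 = 49$)
$N{\left(\left(-8\right) 5 \right)} - - \frac{25487}{8578 - 20263} = 49 - - \frac{25487}{8578 - 20263} = 49 - - \frac{25487}{-11685} = 49 - \left(-25487\right) \left(- \frac{1}{11685}\right) = 49 - \frac{25487}{11685} = \frac{547078}{11685}$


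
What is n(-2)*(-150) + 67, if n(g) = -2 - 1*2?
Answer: 667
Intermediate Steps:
n(g) = -4 (n(g) = -2 - 2 = -4)
n(-2)*(-150) + 67 = -4*(-150) + 67 = 600 + 67 = 667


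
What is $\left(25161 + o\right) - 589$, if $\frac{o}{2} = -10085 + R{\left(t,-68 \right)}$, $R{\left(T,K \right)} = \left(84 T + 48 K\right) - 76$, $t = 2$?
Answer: $-1942$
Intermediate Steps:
$R{\left(T,K \right)} = -76 + 48 K + 84 T$ ($R{\left(T,K \right)} = \left(48 K + 84 T\right) - 76 = -76 + 48 K + 84 T$)
$o = -26514$ ($o = 2 \left(-10085 + \left(-76 + 48 \left(-68\right) + 84 \cdot 2\right)\right) = 2 \left(-10085 - 3172\right) = 2 \left(-13257\right) = -26514$)
$\left(25161 + o\right) - 589 = \left(25161 - 26514\right) - 589 = -1353 - 589 = -1942$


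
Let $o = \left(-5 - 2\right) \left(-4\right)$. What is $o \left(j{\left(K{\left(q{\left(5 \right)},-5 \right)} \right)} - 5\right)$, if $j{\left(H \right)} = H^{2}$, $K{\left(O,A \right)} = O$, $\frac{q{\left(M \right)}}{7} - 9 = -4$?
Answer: $34160$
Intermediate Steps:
$q{\left(M \right)} = 35$ ($q{\left(M \right)} = 63 + 7 \left(-4\right) = 63 - 28 = 35$)
$o = 28$ ($o = \left(-7\right) \left(-4\right) = 28$)
$o \left(j{\left(K{\left(q{\left(5 \right)},-5 \right)} \right)} - 5\right) = 28 \left(35^{2} - 5\right) = 28 \left(1225 - 5\right) = 28 \cdot 1220 = 34160$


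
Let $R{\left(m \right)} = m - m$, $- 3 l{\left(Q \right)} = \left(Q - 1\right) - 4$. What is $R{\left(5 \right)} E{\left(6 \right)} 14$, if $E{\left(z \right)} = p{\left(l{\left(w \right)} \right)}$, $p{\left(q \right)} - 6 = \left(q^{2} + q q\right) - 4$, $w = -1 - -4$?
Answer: $0$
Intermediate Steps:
$w = 3$ ($w = -1 + 4 = 3$)
$l{\left(Q \right)} = \frac{5}{3} - \frac{Q}{3}$ ($l{\left(Q \right)} = - \frac{\left(Q - 1\right) - 4}{3} = - \frac{\left(-1 + Q\right) - 4}{3} = - \frac{-5 + Q}{3} = \frac{5}{3} - \frac{Q}{3}$)
$R{\left(m \right)} = 0$
$p{\left(q \right)} = 2 + 2 q^{2}$ ($p{\left(q \right)} = 6 - \left(4 - q^{2} - q q\right) = 6 + \left(\left(q^{2} + q^{2}\right) - 4\right) = 6 + \left(2 q^{2} - 4\right) = 6 + \left(-4 + 2 q^{2}\right) = 2 + 2 q^{2}$)
$E{\left(z \right)} = \frac{26}{9}$ ($E{\left(z \right)} = 2 + 2 \left(\frac{5}{3} - 1\right)^{2} = 2 + 2 \left(\frac{2}{3}\right)^{2} = 2 + 2 \cdot \frac{4}{9} = 2 + \frac{8}{9} = \frac{26}{9}$)
$R{\left(5 \right)} E{\left(6 \right)} 14 = 0 \cdot \frac{26}{9} \cdot 14 = 0 \cdot \frac{364}{9} = 0$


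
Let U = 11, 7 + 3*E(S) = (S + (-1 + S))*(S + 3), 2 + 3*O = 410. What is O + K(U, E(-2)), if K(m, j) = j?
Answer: 132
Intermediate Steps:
O = 136 (O = -⅔ + (⅓)*410 = -⅔ + 410/3 = 136)
E(S) = -7/3 + (-1 + 2*S)*(3 + S)/3 (E(S) = -7/3 + ((S + (-1 + S))*(S + 3))/3 = -7/3 + ((-1 + 2*S)*(3 + S))/3 = -7/3 + (-1 + 2*S)*(3 + S)/3)
O + K(U, E(-2)) = 136 + (-10/3 + (⅔)*(-2)² + (5/3)*(-2)) = 136 + (-10/3 + (⅔)*4 - 10/3) = 136 + (-10/3 + 8/3 - 10/3) = 136 - 4 = 132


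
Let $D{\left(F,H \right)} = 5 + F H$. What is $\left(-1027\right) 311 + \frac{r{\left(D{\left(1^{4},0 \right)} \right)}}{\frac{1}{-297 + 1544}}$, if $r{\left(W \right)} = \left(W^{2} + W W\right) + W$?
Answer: $-250812$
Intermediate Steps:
$r{\left(W \right)} = W + 2 W^{2}$ ($r{\left(W \right)} = \left(W^{2} + W^{2}\right) + W = 2 W^{2} + W = W + 2 W^{2}$)
$\left(-1027\right) 311 + \frac{r{\left(D{\left(1^{4},0 \right)} \right)}}{\frac{1}{-297 + 1544}} = \left(-1027\right) 311 + \frac{\left(5 + 1^{4} \cdot 0\right) \left(1 + 2 \left(5 + 1^{4} \cdot 0\right)\right)}{\frac{1}{-297 + 1544}} = -319397 + \frac{\left(5 + 1 \cdot 0\right) \left(1 + 2 \left(5 + 1 \cdot 0\right)\right)}{\frac{1}{1247}} = -319397 + \left(5 + 0\right) \left(1 + 2 \left(5 + 0\right)\right) \frac{1}{\frac{1}{1247}} = -319397 + 5 \left(1 + 2 \cdot 5\right) 1247 = -319397 + 5 \left(1 + 10\right) 1247 = -319397 + 5 \cdot 11 \cdot 1247 = -319397 + 55 \cdot 1247 = -319397 + 68585 = -250812$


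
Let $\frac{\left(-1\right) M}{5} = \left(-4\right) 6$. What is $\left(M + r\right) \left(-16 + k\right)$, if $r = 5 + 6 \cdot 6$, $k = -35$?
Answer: $-8211$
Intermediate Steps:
$M = 120$ ($M = - 5 \left(\left(-4\right) 6\right) = \left(-5\right) \left(-24\right) = 120$)
$r = 41$ ($r = 5 + 36 = 41$)
$\left(M + r\right) \left(-16 + k\right) = \left(120 + 41\right) \left(-16 - 35\right) = 161 \left(-51\right) = -8211$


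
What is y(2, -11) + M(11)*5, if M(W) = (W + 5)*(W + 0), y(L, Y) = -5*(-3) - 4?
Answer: 891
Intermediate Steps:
y(L, Y) = 11 (y(L, Y) = 15 - 4 = 11)
M(W) = W*(5 + W) (M(W) = (5 + W)*W = W*(5 + W))
y(2, -11) + M(11)*5 = 11 + (11*(5 + 11))*5 = 11 + (11*16)*5 = 11 + 176*5 = 11 + 880 = 891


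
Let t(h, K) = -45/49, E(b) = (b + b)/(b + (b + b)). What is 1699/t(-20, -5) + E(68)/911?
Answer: -75841631/40995 ≈ -1850.0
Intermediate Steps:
E(b) = ⅔ (E(b) = (2*b)/(b + 2*b) = (2*b)/((3*b)) = (2*b)*(1/(3*b)) = ⅔)
t(h, K) = -45/49 (t(h, K) = -45*1/49 = -45/49)
1699/t(-20, -5) + E(68)/911 = 1699/(-45/49) + (⅔)/911 = 1699*(-49/45) + (⅔)*(1/911) = -83251/45 + 2/2733 = -75841631/40995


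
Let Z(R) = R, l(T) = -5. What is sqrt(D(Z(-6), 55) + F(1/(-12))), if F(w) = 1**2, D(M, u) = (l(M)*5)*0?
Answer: 1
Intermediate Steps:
D(M, u) = 0 (D(M, u) = -5*5*0 = -25*0 = 0)
F(w) = 1
sqrt(D(Z(-6), 55) + F(1/(-12))) = sqrt(0 + 1) = sqrt(1) = 1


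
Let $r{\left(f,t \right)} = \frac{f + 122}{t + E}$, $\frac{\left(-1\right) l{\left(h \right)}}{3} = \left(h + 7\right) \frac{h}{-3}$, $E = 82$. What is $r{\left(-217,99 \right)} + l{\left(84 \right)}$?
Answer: $\frac{1383469}{181} \approx 7643.5$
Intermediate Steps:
$l{\left(h \right)} = h \left(7 + h\right)$ ($l{\left(h \right)} = - 3 \left(h + 7\right) \frac{h}{-3} = - 3 \left(7 + h\right) h \left(- \frac{1}{3}\right) = - 3 \left(7 + h\right) \left(- \frac{h}{3}\right) = - 3 \left(- \frac{h \left(7 + h\right)}{3}\right) = h \left(7 + h\right)$)
$r{\left(f,t \right)} = \frac{122 + f}{82 + t}$ ($r{\left(f,t \right)} = \frac{f + 122}{t + 82} = \frac{122 + f}{82 + t}$)
$r{\left(-217,99 \right)} + l{\left(84 \right)} = \frac{122 - 217}{82 + 99} + 84 \left(7 + 84\right) = \frac{1}{181} \left(-95\right) + 84 \cdot 91 = \frac{1}{181} \left(-95\right) + 7644 = - \frac{95}{181} + 7644 = \frac{1383469}{181}$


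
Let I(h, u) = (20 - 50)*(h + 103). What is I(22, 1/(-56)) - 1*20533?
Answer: -24283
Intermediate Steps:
I(h, u) = -3090 - 30*h (I(h, u) = -30*(103 + h) = -3090 - 30*h)
I(22, 1/(-56)) - 1*20533 = (-3090 - 30*22) - 1*20533 = (-3090 - 660) - 20533 = -3750 - 20533 = -24283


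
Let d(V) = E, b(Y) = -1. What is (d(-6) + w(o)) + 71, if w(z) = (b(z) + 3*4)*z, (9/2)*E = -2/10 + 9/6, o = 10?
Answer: 8158/45 ≈ 181.29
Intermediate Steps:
E = 13/45 (E = 2*(-2/10 + 9/6)/9 = 2*(-2*⅒ + 9*(⅙))/9 = 2*(-⅕ + 3/2)/9 = (2/9)*(13/10) = 13/45 ≈ 0.28889)
d(V) = 13/45
w(z) = 11*z (w(z) = (-1 + 3*4)*z = (-1 + 12)*z = 11*z)
(d(-6) + w(o)) + 71 = (13/45 + 11*10) + 71 = (13/45 + 110) + 71 = 4963/45 + 71 = 8158/45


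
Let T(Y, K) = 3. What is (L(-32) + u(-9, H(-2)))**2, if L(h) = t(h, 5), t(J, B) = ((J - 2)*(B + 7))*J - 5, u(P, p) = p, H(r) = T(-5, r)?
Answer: 170406916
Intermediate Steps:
H(r) = 3
t(J, B) = -5 + J*(-2 + J)*(7 + B) (t(J, B) = ((-2 + J)*(7 + B))*J - 5 = J*(-2 + J)*(7 + B) - 5 = -5 + J*(-2 + J)*(7 + B))
L(h) = -5 - 24*h + 12*h**2 (L(h) = -5 - 14*h + 7*h**2 + 5*h**2 - 2*5*h = -5 - 14*h + 7*h**2 + 5*h**2 - 10*h = -5 - 24*h + 12*h**2)
(L(-32) + u(-9, H(-2)))**2 = ((-5 - 24*(-32) + 12*(-32)**2) + 3)**2 = ((-5 + 768 + 12*1024) + 3)**2 = ((-5 + 768 + 12288) + 3)**2 = (13051 + 3)**2 = 13054**2 = 170406916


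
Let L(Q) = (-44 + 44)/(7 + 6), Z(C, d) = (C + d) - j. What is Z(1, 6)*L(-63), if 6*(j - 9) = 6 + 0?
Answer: 0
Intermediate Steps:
j = 10 (j = 9 + (6 + 0)/6 = 9 + (⅙)*6 = 9 + 1 = 10)
Z(C, d) = -10 + C + d (Z(C, d) = (C + d) - 1*10 = (C + d) - 10 = -10 + C + d)
L(Q) = 0 (L(Q) = 0/13 = 0*(1/13) = 0)
Z(1, 6)*L(-63) = (-10 + 1 + 6)*0 = -3*0 = 0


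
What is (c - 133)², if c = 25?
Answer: 11664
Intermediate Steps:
(c - 133)² = (25 - 133)² = (-108)² = 11664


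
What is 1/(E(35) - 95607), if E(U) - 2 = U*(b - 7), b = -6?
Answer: -1/96060 ≈ -1.0410e-5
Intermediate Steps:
E(U) = 2 - 13*U (E(U) = 2 + U*(-6 - 7) = 2 + U*(-13) = 2 - 13*U)
1/(E(35) - 95607) = 1/((2 - 13*35) - 95607) = 1/((2 - 455) - 95607) = 1/(-453 - 95607) = 1/(-96060) = -1/96060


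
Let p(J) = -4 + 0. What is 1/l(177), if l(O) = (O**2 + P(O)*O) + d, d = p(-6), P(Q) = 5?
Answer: 1/32210 ≈ 3.1046e-5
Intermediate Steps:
p(J) = -4
d = -4
l(O) = -4 + O**2 + 5*O (l(O) = (O**2 + 5*O) - 4 = -4 + O**2 + 5*O)
1/l(177) = 1/(-4 + 177**2 + 5*177) = 1/(-4 + 31329 + 885) = 1/32210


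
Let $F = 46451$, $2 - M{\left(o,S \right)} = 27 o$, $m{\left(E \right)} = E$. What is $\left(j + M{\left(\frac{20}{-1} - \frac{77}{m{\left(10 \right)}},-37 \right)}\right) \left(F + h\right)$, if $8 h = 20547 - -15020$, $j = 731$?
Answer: $\frac{1205970915}{16} \approx 7.5373 \cdot 10^{7}$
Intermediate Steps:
$h = \frac{35567}{8}$ ($h = \frac{20547 - -15020}{8} = \frac{20547 + 15020}{8} = \frac{1}{8} \cdot 35567 = \frac{35567}{8} \approx 4445.9$)
$M{\left(o,S \right)} = 2 - 27 o$
$\left(j + M{\left(\frac{20}{-1} - \frac{77}{m{\left(10 \right)}},-37 \right)}\right) \left(F + h\right) = \left(731 - \left(-2 + 27 \left(\frac{20}{-1} - \frac{77}{10}\right)\right)\right) \left(46451 + \frac{35567}{8}\right) = \left(731 - \left(-2 + 27 \left(20 \left(-1\right) - \frac{77}{10}\right)\right)\right) \frac{407175}{8} = \left(731 - \left(-2 + 27 \left(-20 - \frac{77}{10}\right)\right)\right) \frac{407175}{8} = \left(731 + \left(2 - - \frac{7479}{10}\right)\right) \frac{407175}{8} = \left(731 + \left(2 + \frac{7479}{10}\right)\right) \frac{407175}{8} = \left(731 + \frac{7499}{10}\right) \frac{407175}{8} = \frac{14809}{10} \cdot \frac{407175}{8} = \frac{1205970915}{16}$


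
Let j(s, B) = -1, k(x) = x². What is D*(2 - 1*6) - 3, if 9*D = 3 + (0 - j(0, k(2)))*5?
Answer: -59/9 ≈ -6.5556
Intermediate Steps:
D = 8/9 (D = (3 + (0 - 1*(-1))*5)/9 = (3 + (0 + 1)*5)/9 = (3 + 1*5)/9 = (3 + 5)/9 = (⅑)*8 = 8/9 ≈ 0.88889)
D*(2 - 1*6) - 3 = 8*(2 - 1*6)/9 - 3 = 8*(2 - 6)/9 - 3 = (8/9)*(-4) - 3 = -32/9 - 3 = -59/9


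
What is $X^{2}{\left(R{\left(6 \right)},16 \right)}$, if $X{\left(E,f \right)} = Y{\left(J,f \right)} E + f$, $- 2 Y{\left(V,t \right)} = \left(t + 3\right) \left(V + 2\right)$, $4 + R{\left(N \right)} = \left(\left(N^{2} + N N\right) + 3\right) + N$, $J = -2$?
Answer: $256$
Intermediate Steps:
$R{\left(N \right)} = -1 + N + 2 N^{2}$ ($R{\left(N \right)} = -4 + \left(\left(\left(N^{2} + N N\right) + 3\right) + N\right) = -4 + \left(\left(\left(N^{2} + N^{2}\right) + 3\right) + N\right) = -4 + \left(\left(2 N^{2} + 3\right) + N\right) = -4 + \left(\left(3 + 2 N^{2}\right) + N\right) = -4 + \left(3 + N + 2 N^{2}\right) = -1 + N + 2 N^{2}$)
$Y{\left(V,t \right)} = - \frac{\left(2 + V\right) \left(3 + t\right)}{2}$ ($Y{\left(V,t \right)} = - \frac{\left(t + 3\right) \left(V + 2\right)}{2} = - \frac{\left(3 + t\right) \left(2 + V\right)}{2} = - \frac{\left(2 + V\right) \left(3 + t\right)}{2}$)
$X{\left(E,f \right)} = f$ ($X{\left(E,f \right)} = \left(-3 - f - -3 - - f\right) E + f = \left(-3 - f + 3 + f\right) E + f = 0 E + f = 0 + f = f$)
$X^{2}{\left(R{\left(6 \right)},16 \right)} = 16^{2} = 256$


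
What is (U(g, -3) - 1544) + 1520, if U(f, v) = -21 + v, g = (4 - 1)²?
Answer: -48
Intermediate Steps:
g = 9 (g = 3² = 9)
(U(g, -3) - 1544) + 1520 = ((-21 - 3) - 1544) + 1520 = (-24 - 1544) + 1520 = -1568 + 1520 = -48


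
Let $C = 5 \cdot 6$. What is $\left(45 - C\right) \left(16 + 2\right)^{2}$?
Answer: $4860$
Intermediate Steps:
$C = 30$
$\left(45 - C\right) \left(16 + 2\right)^{2} = \left(45 - 30\right) \left(16 + 2\right)^{2} = \left(45 - 30\right) 18^{2} = 15 \cdot 324 = 4860$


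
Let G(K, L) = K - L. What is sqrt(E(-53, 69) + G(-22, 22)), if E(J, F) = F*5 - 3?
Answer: sqrt(298) ≈ 17.263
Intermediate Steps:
E(J, F) = -3 + 5*F (E(J, F) = 5*F - 3 = -3 + 5*F)
sqrt(E(-53, 69) + G(-22, 22)) = sqrt((-3 + 5*69) + (-22 - 1*22)) = sqrt((-3 + 345) + (-22 - 22)) = sqrt(342 - 44) = sqrt(298)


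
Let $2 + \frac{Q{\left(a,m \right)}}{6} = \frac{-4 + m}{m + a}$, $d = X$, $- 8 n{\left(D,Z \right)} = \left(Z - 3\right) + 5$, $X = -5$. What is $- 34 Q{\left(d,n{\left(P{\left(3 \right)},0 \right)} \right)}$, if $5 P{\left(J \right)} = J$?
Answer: $\frac{1700}{7} \approx 242.86$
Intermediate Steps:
$P{\left(J \right)} = \frac{J}{5}$
$n{\left(D,Z \right)} = - \frac{1}{4} - \frac{Z}{8}$ ($n{\left(D,Z \right)} = - \frac{\left(Z - 3\right) + 5}{8} = - \frac{\left(-3 + Z\right) + 5}{8} = - \frac{2 + Z}{8} = - \frac{1}{4} - \frac{Z}{8}$)
$d = -5$
$Q{\left(a,m \right)} = -12 + \frac{6 \left(-4 + m\right)}{a + m}$ ($Q{\left(a,m \right)} = -12 + 6 \frac{-4 + m}{m + a} = -12 + 6 \frac{-4 + m}{a + m} = -12 + \frac{6 \left(-4 + m\right)}{a + m}$)
$- 34 Q{\left(d,n{\left(P{\left(3 \right)},0 \right)} \right)} = - 34 \frac{6 \left(-4 - \left(- \frac{1}{4} - 0\right) - -10\right)}{-5 - \frac{1}{4}} = - 34 \frac{6 \left(-4 - \left(- \frac{1}{4} + 0\right) + 10\right)}{-5 + \left(- \frac{1}{4} + 0\right)} = - 34 \frac{6 \left(-4 - - \frac{1}{4} + 10\right)}{-5 - \frac{1}{4}} = - 34 \frac{6 \left(-4 + \frac{1}{4} + 10\right)}{- \frac{21}{4}} = - 34 \cdot 6 \left(- \frac{4}{21}\right) \frac{25}{4} = \left(-34\right) \left(- \frac{50}{7}\right) = \frac{1700}{7}$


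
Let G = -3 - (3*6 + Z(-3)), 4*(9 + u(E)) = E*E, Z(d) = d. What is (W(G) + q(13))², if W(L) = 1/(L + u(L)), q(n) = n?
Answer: 494209/2916 ≈ 169.48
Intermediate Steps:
u(E) = -9 + E²/4 (u(E) = -9 + (E*E)/4 = -9 + E²/4)
G = -18 (G = -3 - (3*6 - 3) = -3 - (18 - 3) = -3 - 1*15 = -3 - 15 = -18)
W(L) = 1/(-9 + L + L²/4) (W(L) = 1/(L + (-9 + L²/4)) = 1/(-9 + L + L²/4))
(W(G) + q(13))² = (4/(-36 + (-18)² + 4*(-18)) + 13)² = (4/(-36 + 324 - 72) + 13)² = (4/216 + 13)² = (4*(1/216) + 13)² = (1/54 + 13)² = (703/54)² = 494209/2916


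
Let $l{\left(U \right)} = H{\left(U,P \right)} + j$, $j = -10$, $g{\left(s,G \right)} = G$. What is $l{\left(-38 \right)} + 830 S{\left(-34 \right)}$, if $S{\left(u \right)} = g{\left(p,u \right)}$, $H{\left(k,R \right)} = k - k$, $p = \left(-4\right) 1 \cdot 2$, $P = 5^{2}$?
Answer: $-28230$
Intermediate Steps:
$P = 25$
$p = -8$ ($p = \left(-4\right) 2 = -8$)
$H{\left(k,R \right)} = 0$
$S{\left(u \right)} = u$
$l{\left(U \right)} = -10$ ($l{\left(U \right)} = 0 - 10 = -10$)
$l{\left(-38 \right)} + 830 S{\left(-34 \right)} = -10 + 830 \left(-34\right) = -10 - 28220 = -28230$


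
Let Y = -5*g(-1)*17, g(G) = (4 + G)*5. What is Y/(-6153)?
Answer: 425/2051 ≈ 0.20722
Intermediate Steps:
g(G) = 20 + 5*G
Y = -1275 (Y = -5*(20 + 5*(-1))*17 = -5*(20 - 5)*17 = -5*15*17 = -75*17 = -1275)
Y/(-6153) = -1275/(-6153) = -1275*(-1/6153) = 425/2051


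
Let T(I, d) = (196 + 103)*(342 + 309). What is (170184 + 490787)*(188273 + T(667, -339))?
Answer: 253100337262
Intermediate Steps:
T(I, d) = 194649 (T(I, d) = 299*651 = 194649)
(170184 + 490787)*(188273 + T(667, -339)) = (170184 + 490787)*(188273 + 194649) = 660971*382922 = 253100337262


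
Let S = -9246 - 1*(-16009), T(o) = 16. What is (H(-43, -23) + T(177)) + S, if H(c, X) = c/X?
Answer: 155960/23 ≈ 6780.9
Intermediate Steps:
S = 6763 (S = -9246 + 16009 = 6763)
(H(-43, -23) + T(177)) + S = (-43/(-23) + 16) + 6763 = (-43*(-1/23) + 16) + 6763 = (43/23 + 16) + 6763 = 411/23 + 6763 = 155960/23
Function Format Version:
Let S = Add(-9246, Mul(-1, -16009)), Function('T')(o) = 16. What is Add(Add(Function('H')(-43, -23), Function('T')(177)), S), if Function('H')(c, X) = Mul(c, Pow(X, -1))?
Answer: Rational(155960, 23) ≈ 6780.9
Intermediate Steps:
S = 6763 (S = Add(-9246, 16009) = 6763)
Add(Add(Function('H')(-43, -23), Function('T')(177)), S) = Add(Add(Mul(-43, Pow(-23, -1)), 16), 6763) = Add(Add(Mul(-43, Rational(-1, 23)), 16), 6763) = Add(Add(Rational(43, 23), 16), 6763) = Add(Rational(411, 23), 6763) = Rational(155960, 23)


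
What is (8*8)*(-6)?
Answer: -384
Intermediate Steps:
(8*8)*(-6) = 64*(-6) = -384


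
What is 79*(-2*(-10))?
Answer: 1580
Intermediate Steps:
79*(-2*(-10)) = 79*20 = 1580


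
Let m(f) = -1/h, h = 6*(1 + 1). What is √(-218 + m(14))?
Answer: I*√7851/6 ≈ 14.768*I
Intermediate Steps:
h = 12 (h = 6*2 = 12)
m(f) = -1/12
√(-218 + m(14)) = √(-218 - 1/12) = √(-2617/12) = I*√7851/6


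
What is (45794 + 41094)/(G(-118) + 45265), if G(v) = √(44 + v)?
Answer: 3932985320/2048920299 - 86888*I*√74/2048920299 ≈ 1.9195 - 0.0003648*I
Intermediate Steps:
(45794 + 41094)/(G(-118) + 45265) = (45794 + 41094)/(√(44 - 118) + 45265) = 86888/(√(-74) + 45265) = 86888/(I*√74 + 45265) = 86888/(45265 + I*√74)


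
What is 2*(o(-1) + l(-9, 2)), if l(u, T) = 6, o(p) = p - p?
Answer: 12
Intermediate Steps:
o(p) = 0
2*(o(-1) + l(-9, 2)) = 2*(0 + 6) = 2*6 = 12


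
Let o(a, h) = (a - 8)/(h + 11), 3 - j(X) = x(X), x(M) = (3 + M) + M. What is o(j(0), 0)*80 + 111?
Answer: 581/11 ≈ 52.818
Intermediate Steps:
x(M) = 3 + 2*M
j(X) = -2*X (j(X) = 3 - (3 + 2*X) = 3 + (-3 - 2*X) = -2*X)
o(a, h) = (-8 + a)/(11 + h)
o(j(0), 0)*80 + 111 = ((-8 - 2*0)/(11 + 0))*80 + 111 = ((-8 + 0)/11)*80 + 111 = ((1/11)*(-8))*80 + 111 = -8/11*80 + 111 = -640/11 + 111 = 581/11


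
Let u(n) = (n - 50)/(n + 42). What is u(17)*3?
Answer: -99/59 ≈ -1.6780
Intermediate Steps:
u(n) = (-50 + n)/(42 + n)
u(17)*3 = ((-50 + 17)/(42 + 17))*3 = (-33/59)*3 = ((1/59)*(-33))*3 = -33/59*3 = -99/59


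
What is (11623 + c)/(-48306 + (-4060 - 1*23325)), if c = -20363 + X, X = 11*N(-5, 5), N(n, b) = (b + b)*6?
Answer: 8080/75691 ≈ 0.10675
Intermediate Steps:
N(n, b) = 12*b (N(n, b) = (2*b)*6 = 12*b)
X = 660 (X = 11*(12*5) = 11*60 = 660)
c = -19703 (c = -20363 + 660 = -19703)
(11623 + c)/(-48306 + (-4060 - 1*23325)) = (11623 - 19703)/(-48306 + (-4060 - 1*23325)) = -8080/(-48306 + (-4060 - 23325)) = -8080/(-48306 - 27385) = -8080/(-75691) = -8080*(-1/75691) = 8080/75691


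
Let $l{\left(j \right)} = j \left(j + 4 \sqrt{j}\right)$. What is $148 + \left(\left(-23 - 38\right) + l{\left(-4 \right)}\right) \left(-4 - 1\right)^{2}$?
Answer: $-977 - 800 i \approx -977.0 - 800.0 i$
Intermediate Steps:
$148 + \left(\left(-23 - 38\right) + l{\left(-4 \right)}\right) \left(-4 - 1\right)^{2} = 148 + \left(\left(-23 - 38\right) + \left(\left(-4\right)^{2} + 4 \left(-4\right)^{\frac{3}{2}}\right)\right) \left(-4 - 1\right)^{2} = 148 + \left(-61 + \left(16 + 4 \left(- 8 i\right)\right)\right) \left(-5\right)^{2} = 148 + \left(-61 + \left(16 - 32 i\right)\right) 25 = 148 + \left(-45 - 32 i\right) 25 = 148 - \left(1125 + 800 i\right) = -977 - 800 i$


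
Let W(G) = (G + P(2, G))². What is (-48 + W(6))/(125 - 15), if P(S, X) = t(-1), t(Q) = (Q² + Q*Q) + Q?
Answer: 1/110 ≈ 0.0090909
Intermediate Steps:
t(Q) = Q + 2*Q² (t(Q) = (Q² + Q²) + Q = 2*Q² + Q = Q + 2*Q²)
P(S, X) = 1 (P(S, X) = -(1 + 2*(-1)) = -(1 - 2) = -1*(-1) = 1)
W(G) = (1 + G)² (W(G) = (G + 1)² = (1 + G)²)
(-48 + W(6))/(125 - 15) = (-48 + (1 + 6)²)/(125 - 15) = (-48 + 7²)/110 = (-48 + 49)/110 = (1/110)*1 = 1/110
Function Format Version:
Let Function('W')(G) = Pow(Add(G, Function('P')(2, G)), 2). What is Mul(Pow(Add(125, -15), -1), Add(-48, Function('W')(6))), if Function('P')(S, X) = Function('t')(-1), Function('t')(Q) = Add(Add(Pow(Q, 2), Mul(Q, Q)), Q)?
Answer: Rational(1, 110) ≈ 0.0090909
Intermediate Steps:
Function('t')(Q) = Add(Q, Mul(2, Pow(Q, 2))) (Function('t')(Q) = Add(Add(Pow(Q, 2), Pow(Q, 2)), Q) = Add(Mul(2, Pow(Q, 2)), Q) = Add(Q, Mul(2, Pow(Q, 2))))
Function('P')(S, X) = 1 (Function('P')(S, X) = Mul(-1, Add(1, Mul(2, -1))) = Mul(-1, Add(1, -2)) = Mul(-1, -1) = 1)
Function('W')(G) = Pow(Add(1, G), 2) (Function('W')(G) = Pow(Add(G, 1), 2) = Pow(Add(1, G), 2))
Mul(Pow(Add(125, -15), -1), Add(-48, Function('W')(6))) = Mul(Pow(Add(125, -15), -1), Add(-48, Pow(Add(1, 6), 2))) = Mul(Pow(110, -1), Add(-48, Pow(7, 2))) = Mul(Rational(1, 110), Add(-48, 49)) = Mul(Rational(1, 110), 1) = Rational(1, 110)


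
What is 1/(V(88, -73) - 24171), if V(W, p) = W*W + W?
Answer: -1/16339 ≈ -6.1203e-5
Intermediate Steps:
V(W, p) = W + W² (V(W, p) = W² + W = W + W²)
1/(V(88, -73) - 24171) = 1/(88*(1 + 88) - 24171) = 1/(88*89 - 24171) = 1/(7832 - 24171) = 1/(-16339) = -1/16339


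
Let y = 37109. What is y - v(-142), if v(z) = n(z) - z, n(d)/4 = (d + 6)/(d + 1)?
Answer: 5211803/141 ≈ 36963.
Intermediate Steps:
n(d) = 4*(6 + d)/(1 + d) (n(d) = 4*((d + 6)/(d + 1)) = 4*((6 + d)/(1 + d)) = 4*(6 + d)/(1 + d))
v(z) = -z + 4*(6 + z)/(1 + z) (v(z) = 4*(6 + z)/(1 + z) - z = -z + 4*(6 + z)/(1 + z))
y - v(-142) = 37109 - (24 - 1*(-142)² + 3*(-142))/(1 - 142) = 37109 - (24 - 1*20164 - 426)/(-141) = 37109 - (-1)*(24 - 20164 - 426)/141 = 37109 - (-1)*(-20566)/141 = 37109 - 1*20566/141 = 37109 - 20566/141 = 5211803/141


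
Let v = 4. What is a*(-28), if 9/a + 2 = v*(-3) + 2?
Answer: 21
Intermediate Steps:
a = -3/4 (a = 9/(-2 + (4*(-3) + 2)) = 9/(-2 + (-12 + 2)) = 9/(-2 - 10) = 9/(-12) = 9*(-1/12) = -3/4 ≈ -0.75000)
a*(-28) = -3/4*(-28) = 21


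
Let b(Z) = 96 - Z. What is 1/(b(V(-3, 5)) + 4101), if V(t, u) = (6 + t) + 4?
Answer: 1/4190 ≈ 0.00023866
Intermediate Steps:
V(t, u) = 10 + t
1/(b(V(-3, 5)) + 4101) = 1/((96 - (10 - 3)) + 4101) = 1/((96 - 1*7) + 4101) = 1/((96 - 7) + 4101) = 1/(89 + 4101) = 1/4190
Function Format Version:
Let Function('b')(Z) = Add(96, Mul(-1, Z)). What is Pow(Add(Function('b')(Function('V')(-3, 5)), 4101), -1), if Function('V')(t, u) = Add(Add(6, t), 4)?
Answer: Rational(1, 4190) ≈ 0.00023866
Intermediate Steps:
Function('V')(t, u) = Add(10, t)
Pow(Add(Function('b')(Function('V')(-3, 5)), 4101), -1) = Pow(Add(Add(96, Mul(-1, Add(10, -3))), 4101), -1) = Pow(Add(Add(96, Mul(-1, 7)), 4101), -1) = Pow(Add(Add(96, -7), 4101), -1) = Pow(Add(89, 4101), -1) = Pow(4190, -1) = Rational(1, 4190)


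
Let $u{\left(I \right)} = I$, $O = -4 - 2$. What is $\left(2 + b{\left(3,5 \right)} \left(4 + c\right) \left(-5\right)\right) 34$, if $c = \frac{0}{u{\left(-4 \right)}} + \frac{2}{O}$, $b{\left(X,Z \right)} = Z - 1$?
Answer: $- \frac{7276}{3} \approx -2425.3$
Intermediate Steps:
$b{\left(X,Z \right)} = -1 + Z$
$O = -6$ ($O = -4 - 2 = -6$)
$c = - \frac{1}{3}$ ($c = \frac{0}{-4} + \frac{2}{-6} = 0 \left(- \frac{1}{4}\right) + 2 \left(- \frac{1}{6}\right) = 0 - \frac{1}{3} = - \frac{1}{3} \approx -0.33333$)
$\left(2 + b{\left(3,5 \right)} \left(4 + c\right) \left(-5\right)\right) 34 = \left(2 + \left(-1 + 5\right) \left(4 - \frac{1}{3}\right) \left(-5\right)\right) 34 = \left(2 + 4 \cdot \frac{11}{3} \left(-5\right)\right) 34 = \left(2 + 4 \left(- \frac{55}{3}\right)\right) 34 = \left(2 - \frac{220}{3}\right) 34 = \left(- \frac{214}{3}\right) 34 = - \frac{7276}{3}$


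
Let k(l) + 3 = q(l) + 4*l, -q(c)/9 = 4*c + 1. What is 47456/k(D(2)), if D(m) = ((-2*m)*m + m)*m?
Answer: 11864/93 ≈ 127.57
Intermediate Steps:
q(c) = -9 - 36*c (q(c) = -9*(4*c + 1) = -9*(1 + 4*c) = -9 - 36*c)
D(m) = m*(m - 2*m²) (D(m) = (-2*m² + m)*m = (m - 2*m²)*m = m*(m - 2*m²))
k(l) = -12 - 32*l (k(l) = -3 + ((-9 - 36*l) + 4*l) = -3 + (-9 - 32*l) = -12 - 32*l)
47456/k(D(2)) = 47456/(-12 - 32*2²*(1 - 2*2)) = 47456/(-12 - 128*(1 - 4)) = 47456/(-12 - 128*(-3)) = 47456/(-12 - 32*(-12)) = 47456/(-12 + 384) = 47456/372 = 47456*(1/372) = 11864/93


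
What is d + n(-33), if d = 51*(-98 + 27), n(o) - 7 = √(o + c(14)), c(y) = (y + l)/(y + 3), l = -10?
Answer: -3614 + I*√9469/17 ≈ -3614.0 + 5.724*I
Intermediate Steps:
c(y) = (-10 + y)/(3 + y) (c(y) = (y - 10)/(y + 3) = (-10 + y)/(3 + y))
n(o) = 7 + √(4/17 + o) (n(o) = 7 + √(o + (-10 + 14)/(3 + 14)) = 7 + √(o + 4/17) = 7 + √(4/17 + o))
d = -3621 (d = 51*(-71) = -3621)
d + n(-33) = -3621 + (7 + √(68 + 289*(-33))/17) = -3621 + (7 + √(68 - 9537)/17) = -3621 + (7 + √(-9469)/17) = -3621 + (7 + (I*√9469)/17) = -3621 + (7 + I*√9469/17) = -3614 + I*√9469/17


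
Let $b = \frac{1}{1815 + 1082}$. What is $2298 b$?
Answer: $\frac{2298}{2897} \approx 0.79323$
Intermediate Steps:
$b = \frac{1}{2897} \approx 0.00034518$
$2298 b = 2298 \cdot \frac{1}{2897} = \frac{2298}{2897}$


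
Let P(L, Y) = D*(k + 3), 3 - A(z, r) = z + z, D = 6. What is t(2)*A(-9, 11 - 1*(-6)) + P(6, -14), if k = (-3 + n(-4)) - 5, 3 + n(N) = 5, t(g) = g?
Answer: 24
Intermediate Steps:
n(N) = 2 (n(N) = -3 + 5 = 2)
k = -6 (k = (-3 + 2) - 5 = -1 - 5 = -6)
A(z, r) = 3 - 2*z (A(z, r) = 3 - (z + z) = 3 - 2*z)
P(L, Y) = -18 (P(L, Y) = 6*(-6 + 3) = 6*(-3) = -18)
t(2)*A(-9, 11 - 1*(-6)) + P(6, -14) = 2*(3 - 2*(-9)) - 18 = 2*(3 + 18) - 18 = 2*21 - 18 = 42 - 18 = 24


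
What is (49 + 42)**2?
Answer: 8281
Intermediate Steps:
(49 + 42)**2 = 91**2 = 8281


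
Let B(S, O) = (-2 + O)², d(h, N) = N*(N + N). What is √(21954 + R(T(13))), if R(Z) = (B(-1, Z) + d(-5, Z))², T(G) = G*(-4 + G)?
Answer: √1648625563 ≈ 40603.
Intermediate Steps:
d(h, N) = 2*N² (d(h, N) = N*(2*N) = 2*N²)
R(Z) = ((-2 + Z)² + 2*Z²)²
√(21954 + R(T(13))) = √(21954 + ((-2 + 13*(-4 + 13))² + 2*(13*(-4 + 13))²)²) = √(21954 + ((-2 + 13*9)² + 2*(13*9)²)²) = √(21954 + ((-2 + 117)² + 2*117²)²) = √(21954 + (115² + 2*13689)²) = √(21954 + (13225 + 27378)²) = √(21954 + 40603²) = √(21954 + 1648603609) = √1648625563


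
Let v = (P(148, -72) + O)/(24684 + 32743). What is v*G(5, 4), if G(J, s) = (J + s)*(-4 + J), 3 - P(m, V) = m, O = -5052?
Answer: -46773/57427 ≈ -0.81448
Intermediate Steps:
P(m, V) = 3 - m
G(J, s) = (-4 + J)*(J + s)
v = -5197/57427 (v = ((3 - 1*148) - 5052)/(24684 + 32743) = ((3 - 148) - 5052)/57427 = (-145 - 5052)*(1/57427) = -5197*1/57427 = -5197/57427 ≈ -0.090497)
v*G(5, 4) = -5197*(5**2 - 4*5 - 4*4 + 5*4)/57427 = -5197*(25 - 20 - 16 + 20)/57427 = -5197/57427*9 = -46773/57427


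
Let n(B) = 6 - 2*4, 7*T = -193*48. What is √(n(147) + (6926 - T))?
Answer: 2*√101031/7 ≈ 90.815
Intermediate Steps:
T = -9264/7 (T = (-193*48)/7 = (⅐)*(-9264) = -9264/7 ≈ -1323.4)
n(B) = -2 (n(B) = 6 - 8 = -2)
√(n(147) + (6926 - T)) = √(-2 + (6926 - 1*(-9264/7))) = √(-2 + (6926 + 9264/7)) = √(-2 + 57746/7) = √(57732/7) = 2*√101031/7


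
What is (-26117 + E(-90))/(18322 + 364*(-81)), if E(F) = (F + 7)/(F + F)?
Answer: 4700977/2009160 ≈ 2.3398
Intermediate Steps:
E(F) = (7 + F)/(2*F) (E(F) = (7 + F)/((2*F)) = (7 + F)*(1/(2*F)) = (7 + F)/(2*F))
(-26117 + E(-90))/(18322 + 364*(-81)) = (-26117 + (½)*(7 - 90)/(-90))/(18322 + 364*(-81)) = (-26117 + (½)*(-1/90)*(-83))/(18322 - 29484) = (-26117 + 83/180)/(-11162) = -4700977/180*(-1/11162) = 4700977/2009160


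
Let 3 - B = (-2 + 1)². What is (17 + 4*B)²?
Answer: 625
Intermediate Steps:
B = 2 (B = 3 - (-2 + 1)² = 3 - 1*(-1)² = 3 - 1*1 = 3 - 1 = 2)
(17 + 4*B)² = (17 + 4*2)² = (17 + 8)² = 25² = 625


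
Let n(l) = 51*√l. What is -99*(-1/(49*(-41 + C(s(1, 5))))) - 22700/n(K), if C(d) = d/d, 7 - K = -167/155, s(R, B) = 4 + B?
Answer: -99/1960 - 11350*√48515/15963 ≈ -156.66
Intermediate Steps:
K = 1252/155 (K = 7 - (-167)/155 = 7 - 1*(-167/155) = 7 + 167/155 = 1252/155 ≈ 8.0774)
C(d) = 1
-99*(-1/(49*(-41 + C(s(1, 5))))) - 22700/n(K) = -99*(-1/(49*(-41 + 1))) - 22700*√48515/31926 = -99/((-49*(-40))) - 22700*√48515/31926 = -99/1960 - 22700*√48515/31926 = -99*1/1960 - 11350*√48515/15963 = -99/1960 - 11350*√48515/15963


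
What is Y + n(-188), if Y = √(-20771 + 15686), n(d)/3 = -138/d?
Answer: 207/94 + 3*I*√565 ≈ 2.2021 + 71.309*I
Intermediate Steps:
n(d) = -414/d (n(d) = 3*(-138/d) = -414/d)
Y = 3*I*√565 (Y = √(-5085) = 3*I*√565 ≈ 71.309*I)
Y + n(-188) = 3*I*√565 - 414/(-188) = 3*I*√565 - 414*(-1/188) = 3*I*√565 + 207/94 = 207/94 + 3*I*√565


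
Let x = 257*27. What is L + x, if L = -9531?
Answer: -2592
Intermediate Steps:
x = 6939
L + x = -9531 + 6939 = -2592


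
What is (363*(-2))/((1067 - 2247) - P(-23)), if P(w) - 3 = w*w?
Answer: 363/856 ≈ 0.42407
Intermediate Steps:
P(w) = 3 + w² (P(w) = 3 + w*w = 3 + w²)
(363*(-2))/((1067 - 2247) - P(-23)) = (363*(-2))/((1067 - 2247) - (3 + (-23)²)) = -726/(-1180 - (3 + 529)) = -726/(-1180 - 1*532) = -726/(-1180 - 532) = -726/(-1712) = -726*(-1/1712) = 363/856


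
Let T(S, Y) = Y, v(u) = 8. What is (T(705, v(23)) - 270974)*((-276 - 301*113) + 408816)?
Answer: -101484083082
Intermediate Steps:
(T(705, v(23)) - 270974)*((-276 - 301*113) + 408816) = (8 - 270974)*((-276 - 301*113) + 408816) = -270966*((-276 - 34013) + 408816) = -270966*(-34289 + 408816) = -270966*374527 = -101484083082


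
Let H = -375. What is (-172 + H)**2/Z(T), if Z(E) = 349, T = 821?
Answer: 299209/349 ≈ 857.33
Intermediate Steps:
(-172 + H)**2/Z(T) = (-172 - 375)**2/349 = (-547)**2*(1/349) = 299209*(1/349) = 299209/349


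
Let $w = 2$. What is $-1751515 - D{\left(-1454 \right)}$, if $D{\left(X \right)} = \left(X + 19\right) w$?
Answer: $-1748645$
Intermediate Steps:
$D{\left(X \right)} = 38 + 2 X$ ($D{\left(X \right)} = \left(X + 19\right) 2 = \left(19 + X\right) 2 = 38 + 2 X$)
$-1751515 - D{\left(-1454 \right)} = -1751515 - \left(38 + 2 \left(-1454\right)\right) = -1751515 - \left(38 - 2908\right) = -1751515 - -2870 = -1751515 + 2870 = -1748645$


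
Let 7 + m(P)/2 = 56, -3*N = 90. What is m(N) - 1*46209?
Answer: -46111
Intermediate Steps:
N = -30 (N = -⅓*90 = -30)
m(P) = 98 (m(P) = -14 + 2*56 = -14 + 112 = 98)
m(N) - 1*46209 = 98 - 1*46209 = 98 - 46209 = -46111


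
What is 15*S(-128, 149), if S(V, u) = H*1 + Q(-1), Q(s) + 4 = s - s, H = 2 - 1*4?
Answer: -90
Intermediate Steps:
H = -2 (H = 2 - 4 = -2)
Q(s) = -4 (Q(s) = -4 + (s - s) = -4 + 0 = -4)
S(V, u) = -6 (S(V, u) = -2*1 - 4 = -2 - 4 = -6)
15*S(-128, 149) = 15*(-6) = -90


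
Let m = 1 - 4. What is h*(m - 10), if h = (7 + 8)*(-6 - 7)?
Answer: 2535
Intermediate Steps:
m = -3
h = -195 (h = 15*(-13) = -195)
h*(m - 10) = -195*(-3 - 10) = -195*(-13) = 2535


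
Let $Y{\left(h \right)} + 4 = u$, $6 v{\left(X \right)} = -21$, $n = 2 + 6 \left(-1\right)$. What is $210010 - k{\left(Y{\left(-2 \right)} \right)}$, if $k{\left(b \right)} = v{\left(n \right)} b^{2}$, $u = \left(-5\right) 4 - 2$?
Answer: $212376$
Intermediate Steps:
$n = -4$ ($n = 2 - 6 = -4$)
$v{\left(X \right)} = - \frac{7}{2}$ ($v{\left(X \right)} = \frac{1}{6} \left(-21\right) = - \frac{7}{2}$)
$u = -22$ ($u = -20 - 2 = -22$)
$Y{\left(h \right)} = -26$ ($Y{\left(h \right)} = -4 - 22 = -26$)
$k{\left(b \right)} = - \frac{7 b^{2}}{2}$
$210010 - k{\left(Y{\left(-2 \right)} \right)} = 210010 - - \frac{7 \left(-26\right)^{2}}{2} = 210010 - \left(- \frac{7}{2}\right) 676 = 210010 - -2366 = 210010 + 2366 = 212376$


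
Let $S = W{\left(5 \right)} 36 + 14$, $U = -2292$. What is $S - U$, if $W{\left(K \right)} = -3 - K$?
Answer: $2018$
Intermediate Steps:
$S = -274$ ($S = \left(-3 - 5\right) 36 + 14 = \left(-8\right) 36 + 14 = -288 + 14 = -274$)
$S - U = -274 - -2292 = -274 + 2292 = 2018$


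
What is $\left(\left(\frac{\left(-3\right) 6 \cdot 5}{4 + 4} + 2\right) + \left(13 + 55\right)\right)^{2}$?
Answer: $\frac{55225}{16} \approx 3451.6$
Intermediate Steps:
$\left(\left(\frac{\left(-3\right) 6 \cdot 5}{4 + 4} + 2\right) + \left(13 + 55\right)\right)^{2} = \left(\left(\frac{\left(-18\right) 5}{8} + 2\right) + 68\right)^{2} = \left(\left(\frac{1}{8} \left(-90\right) + 2\right) + 68\right)^{2} = \left(\left(- \frac{45}{4} + 2\right) + 68\right)^{2} = \left(- \frac{37}{4} + 68\right)^{2} = \left(\frac{235}{4}\right)^{2} = \frac{55225}{16}$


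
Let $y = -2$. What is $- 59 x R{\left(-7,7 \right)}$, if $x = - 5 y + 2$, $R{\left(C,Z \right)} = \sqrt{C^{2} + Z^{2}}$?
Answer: $- 4956 \sqrt{2} \approx -7008.8$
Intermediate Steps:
$x = 12$ ($x = \left(-5\right) \left(-2\right) + 2 = 10 + 2 = 12$)
$- 59 x R{\left(-7,7 \right)} = \left(-59\right) 12 \sqrt{\left(-7\right)^{2} + 7^{2}} = - 708 \sqrt{49 + 49} = - 708 \sqrt{98} = - 708 \cdot 7 \sqrt{2} = - 4956 \sqrt{2}$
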